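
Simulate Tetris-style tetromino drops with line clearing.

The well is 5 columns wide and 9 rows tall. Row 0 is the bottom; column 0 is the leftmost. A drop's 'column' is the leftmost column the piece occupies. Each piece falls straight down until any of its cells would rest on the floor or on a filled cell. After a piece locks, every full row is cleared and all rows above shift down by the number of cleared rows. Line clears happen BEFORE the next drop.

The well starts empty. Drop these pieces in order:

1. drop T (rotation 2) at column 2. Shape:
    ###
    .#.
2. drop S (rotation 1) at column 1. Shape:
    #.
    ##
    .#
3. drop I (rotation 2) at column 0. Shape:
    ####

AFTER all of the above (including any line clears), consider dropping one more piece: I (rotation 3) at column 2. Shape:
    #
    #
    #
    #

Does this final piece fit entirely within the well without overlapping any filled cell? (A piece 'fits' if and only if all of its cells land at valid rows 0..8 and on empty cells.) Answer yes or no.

Drop 1: T rot2 at col 2 lands with bottom-row=0; cleared 0 line(s) (total 0); column heights now [0 0 2 2 2], max=2
Drop 2: S rot1 at col 1 lands with bottom-row=2; cleared 0 line(s) (total 0); column heights now [0 5 4 2 2], max=5
Drop 3: I rot2 at col 0 lands with bottom-row=5; cleared 0 line(s) (total 0); column heights now [6 6 6 6 2], max=6
Test piece I rot3 at col 2 (width 1): heights before test = [6 6 6 6 2]; fits = False

Answer: no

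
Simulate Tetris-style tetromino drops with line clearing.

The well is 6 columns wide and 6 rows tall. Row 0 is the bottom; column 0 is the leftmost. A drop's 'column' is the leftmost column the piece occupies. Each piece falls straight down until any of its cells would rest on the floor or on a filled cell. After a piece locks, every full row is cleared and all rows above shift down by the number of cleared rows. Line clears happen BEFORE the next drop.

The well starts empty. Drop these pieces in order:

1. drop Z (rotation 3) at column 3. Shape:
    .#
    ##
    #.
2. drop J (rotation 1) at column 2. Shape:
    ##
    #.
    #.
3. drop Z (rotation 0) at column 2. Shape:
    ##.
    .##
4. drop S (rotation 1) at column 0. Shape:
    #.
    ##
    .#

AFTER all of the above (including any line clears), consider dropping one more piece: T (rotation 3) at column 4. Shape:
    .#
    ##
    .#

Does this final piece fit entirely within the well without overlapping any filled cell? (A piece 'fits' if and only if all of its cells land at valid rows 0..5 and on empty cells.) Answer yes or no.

Answer: yes

Derivation:
Drop 1: Z rot3 at col 3 lands with bottom-row=0; cleared 0 line(s) (total 0); column heights now [0 0 0 2 3 0], max=3
Drop 2: J rot1 at col 2 lands with bottom-row=0; cleared 0 line(s) (total 0); column heights now [0 0 3 3 3 0], max=3
Drop 3: Z rot0 at col 2 lands with bottom-row=3; cleared 0 line(s) (total 0); column heights now [0 0 5 5 4 0], max=5
Drop 4: S rot1 at col 0 lands with bottom-row=0; cleared 0 line(s) (total 0); column heights now [3 2 5 5 4 0], max=5
Test piece T rot3 at col 4 (width 2): heights before test = [3 2 5 5 4 0]; fits = True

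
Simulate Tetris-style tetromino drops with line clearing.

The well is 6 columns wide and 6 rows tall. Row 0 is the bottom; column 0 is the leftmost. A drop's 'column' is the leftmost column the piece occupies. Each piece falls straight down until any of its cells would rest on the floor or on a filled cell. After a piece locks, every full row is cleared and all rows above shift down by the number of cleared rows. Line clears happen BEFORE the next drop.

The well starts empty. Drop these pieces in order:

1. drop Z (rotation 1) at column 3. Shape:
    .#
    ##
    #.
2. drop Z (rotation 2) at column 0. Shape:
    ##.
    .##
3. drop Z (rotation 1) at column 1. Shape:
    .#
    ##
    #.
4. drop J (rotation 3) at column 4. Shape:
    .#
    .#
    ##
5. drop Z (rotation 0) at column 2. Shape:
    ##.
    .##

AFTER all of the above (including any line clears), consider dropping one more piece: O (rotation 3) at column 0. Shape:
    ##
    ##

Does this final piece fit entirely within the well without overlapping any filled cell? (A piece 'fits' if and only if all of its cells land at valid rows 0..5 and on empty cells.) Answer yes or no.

Answer: yes

Derivation:
Drop 1: Z rot1 at col 3 lands with bottom-row=0; cleared 0 line(s) (total 0); column heights now [0 0 0 2 3 0], max=3
Drop 2: Z rot2 at col 0 lands with bottom-row=0; cleared 0 line(s) (total 0); column heights now [2 2 1 2 3 0], max=3
Drop 3: Z rot1 at col 1 lands with bottom-row=2; cleared 0 line(s) (total 0); column heights now [2 4 5 2 3 0], max=5
Drop 4: J rot3 at col 4 lands with bottom-row=3; cleared 0 line(s) (total 0); column heights now [2 4 5 2 4 6], max=6
Drop 5: Z rot0 at col 2 lands with bottom-row=4; cleared 0 line(s) (total 0); column heights now [2 4 6 6 5 6], max=6
Test piece O rot3 at col 0 (width 2): heights before test = [2 4 6 6 5 6]; fits = True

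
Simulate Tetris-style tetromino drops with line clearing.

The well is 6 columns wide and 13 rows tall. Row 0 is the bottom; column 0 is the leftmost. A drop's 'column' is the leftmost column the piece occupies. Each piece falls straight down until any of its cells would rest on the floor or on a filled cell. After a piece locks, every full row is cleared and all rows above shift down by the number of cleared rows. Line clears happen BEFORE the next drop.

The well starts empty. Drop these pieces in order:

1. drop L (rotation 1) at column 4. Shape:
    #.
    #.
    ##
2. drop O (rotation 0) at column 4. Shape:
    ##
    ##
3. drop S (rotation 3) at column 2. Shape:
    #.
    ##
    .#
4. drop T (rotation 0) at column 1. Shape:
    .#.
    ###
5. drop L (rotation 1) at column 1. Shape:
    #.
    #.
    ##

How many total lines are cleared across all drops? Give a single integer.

Answer: 0

Derivation:
Drop 1: L rot1 at col 4 lands with bottom-row=0; cleared 0 line(s) (total 0); column heights now [0 0 0 0 3 1], max=3
Drop 2: O rot0 at col 4 lands with bottom-row=3; cleared 0 line(s) (total 0); column heights now [0 0 0 0 5 5], max=5
Drop 3: S rot3 at col 2 lands with bottom-row=0; cleared 0 line(s) (total 0); column heights now [0 0 3 2 5 5], max=5
Drop 4: T rot0 at col 1 lands with bottom-row=3; cleared 0 line(s) (total 0); column heights now [0 4 5 4 5 5], max=5
Drop 5: L rot1 at col 1 lands with bottom-row=5; cleared 0 line(s) (total 0); column heights now [0 8 6 4 5 5], max=8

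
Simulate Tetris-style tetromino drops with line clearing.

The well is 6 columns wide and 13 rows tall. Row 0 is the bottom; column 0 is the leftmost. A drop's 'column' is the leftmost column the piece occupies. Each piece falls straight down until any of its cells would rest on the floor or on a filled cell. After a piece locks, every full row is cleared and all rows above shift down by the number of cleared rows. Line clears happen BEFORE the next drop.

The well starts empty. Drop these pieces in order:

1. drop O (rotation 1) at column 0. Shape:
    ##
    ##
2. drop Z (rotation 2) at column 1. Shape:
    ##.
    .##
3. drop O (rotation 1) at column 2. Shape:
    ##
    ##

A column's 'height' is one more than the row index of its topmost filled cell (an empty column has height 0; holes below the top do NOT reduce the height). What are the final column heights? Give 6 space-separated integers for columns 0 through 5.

Answer: 2 3 5 5 0 0

Derivation:
Drop 1: O rot1 at col 0 lands with bottom-row=0; cleared 0 line(s) (total 0); column heights now [2 2 0 0 0 0], max=2
Drop 2: Z rot2 at col 1 lands with bottom-row=1; cleared 0 line(s) (total 0); column heights now [2 3 3 2 0 0], max=3
Drop 3: O rot1 at col 2 lands with bottom-row=3; cleared 0 line(s) (total 0); column heights now [2 3 5 5 0 0], max=5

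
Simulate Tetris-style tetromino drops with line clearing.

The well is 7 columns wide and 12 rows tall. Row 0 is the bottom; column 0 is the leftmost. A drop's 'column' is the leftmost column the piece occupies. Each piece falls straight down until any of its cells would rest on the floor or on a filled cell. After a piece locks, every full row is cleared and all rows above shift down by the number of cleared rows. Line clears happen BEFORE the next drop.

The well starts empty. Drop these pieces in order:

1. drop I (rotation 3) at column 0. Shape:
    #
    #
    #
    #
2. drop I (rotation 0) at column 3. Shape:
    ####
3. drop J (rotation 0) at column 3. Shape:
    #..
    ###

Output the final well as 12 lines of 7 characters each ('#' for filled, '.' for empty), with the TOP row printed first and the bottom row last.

Answer: .......
.......
.......
.......
.......
.......
.......
.......
#......
#..#...
#..###.
#..####

Derivation:
Drop 1: I rot3 at col 0 lands with bottom-row=0; cleared 0 line(s) (total 0); column heights now [4 0 0 0 0 0 0], max=4
Drop 2: I rot0 at col 3 lands with bottom-row=0; cleared 0 line(s) (total 0); column heights now [4 0 0 1 1 1 1], max=4
Drop 3: J rot0 at col 3 lands with bottom-row=1; cleared 0 line(s) (total 0); column heights now [4 0 0 3 2 2 1], max=4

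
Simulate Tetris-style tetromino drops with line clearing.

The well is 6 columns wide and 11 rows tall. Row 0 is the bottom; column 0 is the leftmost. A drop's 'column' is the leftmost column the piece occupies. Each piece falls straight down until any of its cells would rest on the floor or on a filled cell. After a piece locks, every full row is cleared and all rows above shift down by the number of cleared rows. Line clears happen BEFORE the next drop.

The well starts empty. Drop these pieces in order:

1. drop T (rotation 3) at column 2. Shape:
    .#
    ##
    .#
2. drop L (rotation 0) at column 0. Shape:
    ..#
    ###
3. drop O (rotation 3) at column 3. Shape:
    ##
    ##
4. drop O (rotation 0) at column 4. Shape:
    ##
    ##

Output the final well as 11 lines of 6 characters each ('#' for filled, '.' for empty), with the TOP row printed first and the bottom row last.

Drop 1: T rot3 at col 2 lands with bottom-row=0; cleared 0 line(s) (total 0); column heights now [0 0 2 3 0 0], max=3
Drop 2: L rot0 at col 0 lands with bottom-row=2; cleared 0 line(s) (total 0); column heights now [3 3 4 3 0 0], max=4
Drop 3: O rot3 at col 3 lands with bottom-row=3; cleared 0 line(s) (total 0); column heights now [3 3 4 5 5 0], max=5
Drop 4: O rot0 at col 4 lands with bottom-row=5; cleared 0 line(s) (total 0); column heights now [3 3 4 5 7 7], max=7

Answer: ......
......
......
......
....##
....##
...##.
..###.
####..
..##..
...#..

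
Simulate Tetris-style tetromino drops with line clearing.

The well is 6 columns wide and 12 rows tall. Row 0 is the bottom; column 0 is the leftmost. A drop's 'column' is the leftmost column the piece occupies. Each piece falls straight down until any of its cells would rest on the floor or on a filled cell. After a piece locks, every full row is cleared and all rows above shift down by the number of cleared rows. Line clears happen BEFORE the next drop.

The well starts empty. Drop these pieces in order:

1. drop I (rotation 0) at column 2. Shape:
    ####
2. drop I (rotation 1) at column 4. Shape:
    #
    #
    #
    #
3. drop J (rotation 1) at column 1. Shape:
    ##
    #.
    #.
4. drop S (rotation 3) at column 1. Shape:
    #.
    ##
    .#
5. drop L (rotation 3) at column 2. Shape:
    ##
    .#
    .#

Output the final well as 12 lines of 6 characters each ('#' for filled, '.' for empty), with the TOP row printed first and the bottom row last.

Drop 1: I rot0 at col 2 lands with bottom-row=0; cleared 0 line(s) (total 0); column heights now [0 0 1 1 1 1], max=1
Drop 2: I rot1 at col 4 lands with bottom-row=1; cleared 0 line(s) (total 0); column heights now [0 0 1 1 5 1], max=5
Drop 3: J rot1 at col 1 lands with bottom-row=0; cleared 0 line(s) (total 0); column heights now [0 3 3 1 5 1], max=5
Drop 4: S rot3 at col 1 lands with bottom-row=3; cleared 0 line(s) (total 0); column heights now [0 6 5 1 5 1], max=6
Drop 5: L rot3 at col 2 lands with bottom-row=3; cleared 0 line(s) (total 0); column heights now [0 6 6 6 5 1], max=6

Answer: ......
......
......
......
......
......
.###..
.####.
..###.
.##.#.
.#..#.
.#####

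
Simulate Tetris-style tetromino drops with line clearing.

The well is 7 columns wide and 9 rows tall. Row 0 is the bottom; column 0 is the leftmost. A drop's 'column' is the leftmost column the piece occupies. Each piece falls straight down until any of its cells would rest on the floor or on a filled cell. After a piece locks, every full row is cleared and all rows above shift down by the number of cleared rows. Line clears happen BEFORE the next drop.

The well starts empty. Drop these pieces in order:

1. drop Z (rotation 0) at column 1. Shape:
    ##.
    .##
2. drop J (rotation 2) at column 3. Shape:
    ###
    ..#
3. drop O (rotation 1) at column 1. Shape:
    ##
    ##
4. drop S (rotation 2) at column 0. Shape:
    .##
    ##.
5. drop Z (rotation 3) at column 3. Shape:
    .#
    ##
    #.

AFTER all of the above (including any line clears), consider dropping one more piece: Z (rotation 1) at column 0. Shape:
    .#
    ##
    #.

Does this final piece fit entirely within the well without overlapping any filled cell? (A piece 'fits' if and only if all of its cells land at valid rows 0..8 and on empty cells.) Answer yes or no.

Drop 1: Z rot0 at col 1 lands with bottom-row=0; cleared 0 line(s) (total 0); column heights now [0 2 2 1 0 0 0], max=2
Drop 2: J rot2 at col 3 lands with bottom-row=0; cleared 0 line(s) (total 0); column heights now [0 2 2 2 2 2 0], max=2
Drop 3: O rot1 at col 1 lands with bottom-row=2; cleared 0 line(s) (total 0); column heights now [0 4 4 2 2 2 0], max=4
Drop 4: S rot2 at col 0 lands with bottom-row=4; cleared 0 line(s) (total 0); column heights now [5 6 6 2 2 2 0], max=6
Drop 5: Z rot3 at col 3 lands with bottom-row=2; cleared 0 line(s) (total 0); column heights now [5 6 6 4 5 2 0], max=6
Test piece Z rot1 at col 0 (width 2): heights before test = [5 6 6 4 5 2 0]; fits = True

Answer: yes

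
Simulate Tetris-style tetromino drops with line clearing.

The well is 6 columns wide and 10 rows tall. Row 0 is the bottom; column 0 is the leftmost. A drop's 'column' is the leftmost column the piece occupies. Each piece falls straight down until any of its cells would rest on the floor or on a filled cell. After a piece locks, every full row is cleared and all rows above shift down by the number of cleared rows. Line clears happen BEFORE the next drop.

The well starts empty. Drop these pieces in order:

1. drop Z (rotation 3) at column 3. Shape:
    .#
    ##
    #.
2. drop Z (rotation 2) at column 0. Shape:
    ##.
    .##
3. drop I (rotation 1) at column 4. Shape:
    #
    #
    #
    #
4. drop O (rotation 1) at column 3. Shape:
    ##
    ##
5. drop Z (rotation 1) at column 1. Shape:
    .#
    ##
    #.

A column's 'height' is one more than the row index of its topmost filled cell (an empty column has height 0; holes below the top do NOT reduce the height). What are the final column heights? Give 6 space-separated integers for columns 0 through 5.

Answer: 2 4 5 9 9 0

Derivation:
Drop 1: Z rot3 at col 3 lands with bottom-row=0; cleared 0 line(s) (total 0); column heights now [0 0 0 2 3 0], max=3
Drop 2: Z rot2 at col 0 lands with bottom-row=0; cleared 0 line(s) (total 0); column heights now [2 2 1 2 3 0], max=3
Drop 3: I rot1 at col 4 lands with bottom-row=3; cleared 0 line(s) (total 0); column heights now [2 2 1 2 7 0], max=7
Drop 4: O rot1 at col 3 lands with bottom-row=7; cleared 0 line(s) (total 0); column heights now [2 2 1 9 9 0], max=9
Drop 5: Z rot1 at col 1 lands with bottom-row=2; cleared 0 line(s) (total 0); column heights now [2 4 5 9 9 0], max=9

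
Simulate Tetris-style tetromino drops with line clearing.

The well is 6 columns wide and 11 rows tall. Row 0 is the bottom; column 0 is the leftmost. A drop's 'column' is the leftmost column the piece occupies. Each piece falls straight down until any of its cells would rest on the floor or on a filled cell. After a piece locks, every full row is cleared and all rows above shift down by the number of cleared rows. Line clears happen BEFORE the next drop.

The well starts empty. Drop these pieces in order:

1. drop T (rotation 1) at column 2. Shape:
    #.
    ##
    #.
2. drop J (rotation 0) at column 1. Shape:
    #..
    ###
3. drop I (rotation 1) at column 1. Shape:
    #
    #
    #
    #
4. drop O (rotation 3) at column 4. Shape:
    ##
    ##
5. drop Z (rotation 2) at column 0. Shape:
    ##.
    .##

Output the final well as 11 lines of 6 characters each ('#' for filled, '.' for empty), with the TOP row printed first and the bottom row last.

Answer: ##....
.##...
.#....
.#....
.#....
.#....
.#....
.###..
..#...
..####
..#.##

Derivation:
Drop 1: T rot1 at col 2 lands with bottom-row=0; cleared 0 line(s) (total 0); column heights now [0 0 3 2 0 0], max=3
Drop 2: J rot0 at col 1 lands with bottom-row=3; cleared 0 line(s) (total 0); column heights now [0 5 4 4 0 0], max=5
Drop 3: I rot1 at col 1 lands with bottom-row=5; cleared 0 line(s) (total 0); column heights now [0 9 4 4 0 0], max=9
Drop 4: O rot3 at col 4 lands with bottom-row=0; cleared 0 line(s) (total 0); column heights now [0 9 4 4 2 2], max=9
Drop 5: Z rot2 at col 0 lands with bottom-row=9; cleared 0 line(s) (total 0); column heights now [11 11 10 4 2 2], max=11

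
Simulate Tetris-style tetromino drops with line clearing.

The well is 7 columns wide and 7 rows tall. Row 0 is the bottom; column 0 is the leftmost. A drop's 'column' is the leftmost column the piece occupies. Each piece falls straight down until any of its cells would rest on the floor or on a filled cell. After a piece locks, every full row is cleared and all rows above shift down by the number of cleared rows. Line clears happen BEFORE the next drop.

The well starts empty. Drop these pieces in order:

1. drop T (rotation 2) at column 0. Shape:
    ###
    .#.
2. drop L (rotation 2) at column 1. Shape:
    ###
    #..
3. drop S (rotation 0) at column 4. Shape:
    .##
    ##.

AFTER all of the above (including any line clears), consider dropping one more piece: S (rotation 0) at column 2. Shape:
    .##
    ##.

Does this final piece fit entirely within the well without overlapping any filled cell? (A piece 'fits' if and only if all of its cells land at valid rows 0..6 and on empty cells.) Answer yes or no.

Drop 1: T rot2 at col 0 lands with bottom-row=0; cleared 0 line(s) (total 0); column heights now [2 2 2 0 0 0 0], max=2
Drop 2: L rot2 at col 1 lands with bottom-row=2; cleared 0 line(s) (total 0); column heights now [2 4 4 4 0 0 0], max=4
Drop 3: S rot0 at col 4 lands with bottom-row=0; cleared 0 line(s) (total 0); column heights now [2 4 4 4 1 2 2], max=4
Test piece S rot0 at col 2 (width 3): heights before test = [2 4 4 4 1 2 2]; fits = True

Answer: yes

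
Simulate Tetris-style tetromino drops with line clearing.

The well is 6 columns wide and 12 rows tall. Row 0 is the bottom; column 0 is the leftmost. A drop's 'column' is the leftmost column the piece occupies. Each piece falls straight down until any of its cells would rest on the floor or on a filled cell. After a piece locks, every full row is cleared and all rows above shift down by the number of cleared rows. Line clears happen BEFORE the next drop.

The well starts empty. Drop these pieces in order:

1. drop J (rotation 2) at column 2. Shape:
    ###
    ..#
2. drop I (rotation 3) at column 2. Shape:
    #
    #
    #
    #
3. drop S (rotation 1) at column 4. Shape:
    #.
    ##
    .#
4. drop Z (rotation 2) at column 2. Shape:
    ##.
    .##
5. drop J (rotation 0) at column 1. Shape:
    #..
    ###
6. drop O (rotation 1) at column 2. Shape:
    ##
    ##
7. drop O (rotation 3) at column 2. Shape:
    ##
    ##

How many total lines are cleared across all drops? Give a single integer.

Answer: 0

Derivation:
Drop 1: J rot2 at col 2 lands with bottom-row=0; cleared 0 line(s) (total 0); column heights now [0 0 2 2 2 0], max=2
Drop 2: I rot3 at col 2 lands with bottom-row=2; cleared 0 line(s) (total 0); column heights now [0 0 6 2 2 0], max=6
Drop 3: S rot1 at col 4 lands with bottom-row=1; cleared 0 line(s) (total 0); column heights now [0 0 6 2 4 3], max=6
Drop 4: Z rot2 at col 2 lands with bottom-row=5; cleared 0 line(s) (total 0); column heights now [0 0 7 7 6 3], max=7
Drop 5: J rot0 at col 1 lands with bottom-row=7; cleared 0 line(s) (total 0); column heights now [0 9 8 8 6 3], max=9
Drop 6: O rot1 at col 2 lands with bottom-row=8; cleared 0 line(s) (total 0); column heights now [0 9 10 10 6 3], max=10
Drop 7: O rot3 at col 2 lands with bottom-row=10; cleared 0 line(s) (total 0); column heights now [0 9 12 12 6 3], max=12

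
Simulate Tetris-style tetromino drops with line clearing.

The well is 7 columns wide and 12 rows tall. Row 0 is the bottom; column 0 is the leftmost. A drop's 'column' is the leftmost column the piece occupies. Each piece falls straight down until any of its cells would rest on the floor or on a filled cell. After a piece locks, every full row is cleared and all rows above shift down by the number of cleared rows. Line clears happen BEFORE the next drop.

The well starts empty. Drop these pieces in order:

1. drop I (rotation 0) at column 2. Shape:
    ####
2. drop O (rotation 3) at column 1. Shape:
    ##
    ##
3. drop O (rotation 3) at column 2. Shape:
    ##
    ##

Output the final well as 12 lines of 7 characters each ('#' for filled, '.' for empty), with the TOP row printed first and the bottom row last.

Drop 1: I rot0 at col 2 lands with bottom-row=0; cleared 0 line(s) (total 0); column heights now [0 0 1 1 1 1 0], max=1
Drop 2: O rot3 at col 1 lands with bottom-row=1; cleared 0 line(s) (total 0); column heights now [0 3 3 1 1 1 0], max=3
Drop 3: O rot3 at col 2 lands with bottom-row=3; cleared 0 line(s) (total 0); column heights now [0 3 5 5 1 1 0], max=5

Answer: .......
.......
.......
.......
.......
.......
.......
..##...
..##...
.##....
.##....
..####.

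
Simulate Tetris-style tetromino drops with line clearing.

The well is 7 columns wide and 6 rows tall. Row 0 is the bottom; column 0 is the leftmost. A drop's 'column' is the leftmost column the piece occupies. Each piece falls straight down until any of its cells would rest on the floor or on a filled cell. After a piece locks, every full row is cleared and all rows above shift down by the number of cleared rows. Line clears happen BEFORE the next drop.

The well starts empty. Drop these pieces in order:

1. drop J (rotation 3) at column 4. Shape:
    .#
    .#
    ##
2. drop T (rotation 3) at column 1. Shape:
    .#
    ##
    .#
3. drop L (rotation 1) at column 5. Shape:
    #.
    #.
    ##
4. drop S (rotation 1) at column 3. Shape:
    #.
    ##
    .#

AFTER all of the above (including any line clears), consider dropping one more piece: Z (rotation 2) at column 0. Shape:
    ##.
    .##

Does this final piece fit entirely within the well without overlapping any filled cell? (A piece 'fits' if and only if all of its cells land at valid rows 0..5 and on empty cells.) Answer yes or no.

Answer: yes

Derivation:
Drop 1: J rot3 at col 4 lands with bottom-row=0; cleared 0 line(s) (total 0); column heights now [0 0 0 0 1 3 0], max=3
Drop 2: T rot3 at col 1 lands with bottom-row=0; cleared 0 line(s) (total 0); column heights now [0 2 3 0 1 3 0], max=3
Drop 3: L rot1 at col 5 lands with bottom-row=3; cleared 0 line(s) (total 0); column heights now [0 2 3 0 1 6 4], max=6
Drop 4: S rot1 at col 3 lands with bottom-row=1; cleared 0 line(s) (total 0); column heights now [0 2 3 4 3 6 4], max=6
Test piece Z rot2 at col 0 (width 3): heights before test = [0 2 3 4 3 6 4]; fits = True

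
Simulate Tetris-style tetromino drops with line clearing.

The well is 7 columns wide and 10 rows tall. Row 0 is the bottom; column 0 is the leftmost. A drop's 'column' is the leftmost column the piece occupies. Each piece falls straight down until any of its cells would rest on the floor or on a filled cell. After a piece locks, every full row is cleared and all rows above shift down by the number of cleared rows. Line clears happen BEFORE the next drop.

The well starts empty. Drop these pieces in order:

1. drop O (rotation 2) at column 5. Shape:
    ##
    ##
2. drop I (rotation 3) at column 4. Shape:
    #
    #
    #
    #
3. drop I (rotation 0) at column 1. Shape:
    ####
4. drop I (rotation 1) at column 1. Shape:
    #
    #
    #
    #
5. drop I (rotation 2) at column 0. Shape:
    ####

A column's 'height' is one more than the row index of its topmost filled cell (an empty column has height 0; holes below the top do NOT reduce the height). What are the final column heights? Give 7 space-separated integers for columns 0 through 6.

Drop 1: O rot2 at col 5 lands with bottom-row=0; cleared 0 line(s) (total 0); column heights now [0 0 0 0 0 2 2], max=2
Drop 2: I rot3 at col 4 lands with bottom-row=0; cleared 0 line(s) (total 0); column heights now [0 0 0 0 4 2 2], max=4
Drop 3: I rot0 at col 1 lands with bottom-row=4; cleared 0 line(s) (total 0); column heights now [0 5 5 5 5 2 2], max=5
Drop 4: I rot1 at col 1 lands with bottom-row=5; cleared 0 line(s) (total 0); column heights now [0 9 5 5 5 2 2], max=9
Drop 5: I rot2 at col 0 lands with bottom-row=9; cleared 0 line(s) (total 0); column heights now [10 10 10 10 5 2 2], max=10

Answer: 10 10 10 10 5 2 2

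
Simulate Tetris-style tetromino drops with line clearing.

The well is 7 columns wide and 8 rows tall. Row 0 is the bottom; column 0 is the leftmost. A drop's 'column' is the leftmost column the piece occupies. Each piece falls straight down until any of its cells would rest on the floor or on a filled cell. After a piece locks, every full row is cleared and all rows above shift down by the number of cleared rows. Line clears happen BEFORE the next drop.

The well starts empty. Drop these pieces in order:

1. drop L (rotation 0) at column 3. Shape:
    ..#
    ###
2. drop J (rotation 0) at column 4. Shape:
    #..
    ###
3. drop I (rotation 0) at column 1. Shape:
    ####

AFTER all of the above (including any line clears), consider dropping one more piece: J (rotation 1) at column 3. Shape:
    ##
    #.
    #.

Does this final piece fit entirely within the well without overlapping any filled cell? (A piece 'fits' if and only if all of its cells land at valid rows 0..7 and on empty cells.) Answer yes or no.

Answer: yes

Derivation:
Drop 1: L rot0 at col 3 lands with bottom-row=0; cleared 0 line(s) (total 0); column heights now [0 0 0 1 1 2 0], max=2
Drop 2: J rot0 at col 4 lands with bottom-row=2; cleared 0 line(s) (total 0); column heights now [0 0 0 1 4 3 3], max=4
Drop 3: I rot0 at col 1 lands with bottom-row=4; cleared 0 line(s) (total 0); column heights now [0 5 5 5 5 3 3], max=5
Test piece J rot1 at col 3 (width 2): heights before test = [0 5 5 5 5 3 3]; fits = True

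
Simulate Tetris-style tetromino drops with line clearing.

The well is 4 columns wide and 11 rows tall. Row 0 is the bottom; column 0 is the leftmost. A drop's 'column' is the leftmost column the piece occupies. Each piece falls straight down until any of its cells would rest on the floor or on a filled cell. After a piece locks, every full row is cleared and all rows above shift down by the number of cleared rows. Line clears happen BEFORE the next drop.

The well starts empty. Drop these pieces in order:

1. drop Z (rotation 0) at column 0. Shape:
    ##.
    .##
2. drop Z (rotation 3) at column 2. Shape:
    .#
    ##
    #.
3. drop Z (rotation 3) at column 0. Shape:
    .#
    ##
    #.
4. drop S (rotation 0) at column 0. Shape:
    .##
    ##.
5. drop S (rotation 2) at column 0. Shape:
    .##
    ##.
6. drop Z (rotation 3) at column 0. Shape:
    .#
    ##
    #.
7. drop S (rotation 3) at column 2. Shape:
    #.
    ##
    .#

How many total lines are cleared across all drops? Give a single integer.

Drop 1: Z rot0 at col 0 lands with bottom-row=0; cleared 0 line(s) (total 0); column heights now [2 2 1 0], max=2
Drop 2: Z rot3 at col 2 lands with bottom-row=1; cleared 0 line(s) (total 0); column heights now [2 2 3 4], max=4
Drop 3: Z rot3 at col 0 lands with bottom-row=2; cleared 0 line(s) (total 0); column heights now [4 5 3 4], max=5
Drop 4: S rot0 at col 0 lands with bottom-row=5; cleared 0 line(s) (total 0); column heights now [6 7 7 4], max=7
Drop 5: S rot2 at col 0 lands with bottom-row=7; cleared 0 line(s) (total 0); column heights now [8 9 9 4], max=9
Drop 6: Z rot3 at col 0 lands with bottom-row=8; cleared 0 line(s) (total 0); column heights now [10 11 9 4], max=11
Drop 7: S rot3 at col 2 lands with bottom-row=8; cleared 2 line(s) (total 2); column heights now [8 9 9 4], max=9

Answer: 2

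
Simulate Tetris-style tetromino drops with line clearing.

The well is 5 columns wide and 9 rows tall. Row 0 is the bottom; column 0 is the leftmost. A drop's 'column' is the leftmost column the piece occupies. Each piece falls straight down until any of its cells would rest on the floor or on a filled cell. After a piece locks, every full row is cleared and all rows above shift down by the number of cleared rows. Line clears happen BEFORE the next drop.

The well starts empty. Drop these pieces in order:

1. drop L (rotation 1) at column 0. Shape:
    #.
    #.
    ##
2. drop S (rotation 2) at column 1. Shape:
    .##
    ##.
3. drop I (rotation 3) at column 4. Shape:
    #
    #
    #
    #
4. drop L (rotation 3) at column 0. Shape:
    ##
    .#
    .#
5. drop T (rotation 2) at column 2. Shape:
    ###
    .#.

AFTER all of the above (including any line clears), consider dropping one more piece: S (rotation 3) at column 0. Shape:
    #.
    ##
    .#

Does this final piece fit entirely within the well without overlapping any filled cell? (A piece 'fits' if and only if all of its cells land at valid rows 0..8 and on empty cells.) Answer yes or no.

Drop 1: L rot1 at col 0 lands with bottom-row=0; cleared 0 line(s) (total 0); column heights now [3 1 0 0 0], max=3
Drop 2: S rot2 at col 1 lands with bottom-row=1; cleared 0 line(s) (total 0); column heights now [3 2 3 3 0], max=3
Drop 3: I rot3 at col 4 lands with bottom-row=0; cleared 0 line(s) (total 0); column heights now [3 2 3 3 4], max=4
Drop 4: L rot3 at col 0 lands with bottom-row=2; cleared 1 line(s) (total 1); column heights now [4 4 2 0 3], max=4
Drop 5: T rot2 at col 2 lands with bottom-row=2; cleared 1 line(s) (total 2); column heights now [2 3 2 3 3], max=3
Test piece S rot3 at col 0 (width 2): heights before test = [2 3 2 3 3]; fits = True

Answer: yes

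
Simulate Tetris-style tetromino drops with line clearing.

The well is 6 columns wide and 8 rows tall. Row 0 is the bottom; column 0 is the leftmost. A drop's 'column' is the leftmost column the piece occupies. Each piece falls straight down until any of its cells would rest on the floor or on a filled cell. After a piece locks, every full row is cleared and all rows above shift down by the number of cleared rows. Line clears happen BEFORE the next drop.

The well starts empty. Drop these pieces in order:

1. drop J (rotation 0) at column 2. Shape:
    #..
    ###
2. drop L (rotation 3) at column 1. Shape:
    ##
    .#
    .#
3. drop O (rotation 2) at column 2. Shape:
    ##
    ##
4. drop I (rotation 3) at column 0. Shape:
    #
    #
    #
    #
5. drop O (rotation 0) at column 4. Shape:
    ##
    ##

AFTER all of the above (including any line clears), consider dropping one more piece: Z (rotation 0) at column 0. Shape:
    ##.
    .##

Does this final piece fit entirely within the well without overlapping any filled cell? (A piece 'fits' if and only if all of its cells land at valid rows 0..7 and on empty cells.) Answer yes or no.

Drop 1: J rot0 at col 2 lands with bottom-row=0; cleared 0 line(s) (total 0); column heights now [0 0 2 1 1 0], max=2
Drop 2: L rot3 at col 1 lands with bottom-row=2; cleared 0 line(s) (total 0); column heights now [0 5 5 1 1 0], max=5
Drop 3: O rot2 at col 2 lands with bottom-row=5; cleared 0 line(s) (total 0); column heights now [0 5 7 7 1 0], max=7
Drop 4: I rot3 at col 0 lands with bottom-row=0; cleared 0 line(s) (total 0); column heights now [4 5 7 7 1 0], max=7
Drop 5: O rot0 at col 4 lands with bottom-row=1; cleared 0 line(s) (total 0); column heights now [4 5 7 7 3 3], max=7
Test piece Z rot0 at col 0 (width 3): heights before test = [4 5 7 7 3 3]; fits = False

Answer: no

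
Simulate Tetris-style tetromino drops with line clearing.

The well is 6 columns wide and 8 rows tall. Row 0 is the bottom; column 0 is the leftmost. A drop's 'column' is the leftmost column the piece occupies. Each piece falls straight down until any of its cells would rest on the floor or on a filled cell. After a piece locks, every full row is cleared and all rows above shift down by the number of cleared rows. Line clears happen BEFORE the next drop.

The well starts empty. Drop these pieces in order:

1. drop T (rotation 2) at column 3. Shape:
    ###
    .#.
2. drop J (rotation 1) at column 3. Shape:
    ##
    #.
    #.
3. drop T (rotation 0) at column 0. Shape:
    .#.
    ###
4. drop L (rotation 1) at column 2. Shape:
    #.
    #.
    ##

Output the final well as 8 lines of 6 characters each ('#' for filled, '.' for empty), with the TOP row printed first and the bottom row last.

Answer: ..#...
..#...
..##..
...##.
...#..
...#..
.#.###
###.#.

Derivation:
Drop 1: T rot2 at col 3 lands with bottom-row=0; cleared 0 line(s) (total 0); column heights now [0 0 0 2 2 2], max=2
Drop 2: J rot1 at col 3 lands with bottom-row=2; cleared 0 line(s) (total 0); column heights now [0 0 0 5 5 2], max=5
Drop 3: T rot0 at col 0 lands with bottom-row=0; cleared 0 line(s) (total 0); column heights now [1 2 1 5 5 2], max=5
Drop 4: L rot1 at col 2 lands with bottom-row=5; cleared 0 line(s) (total 0); column heights now [1 2 8 6 5 2], max=8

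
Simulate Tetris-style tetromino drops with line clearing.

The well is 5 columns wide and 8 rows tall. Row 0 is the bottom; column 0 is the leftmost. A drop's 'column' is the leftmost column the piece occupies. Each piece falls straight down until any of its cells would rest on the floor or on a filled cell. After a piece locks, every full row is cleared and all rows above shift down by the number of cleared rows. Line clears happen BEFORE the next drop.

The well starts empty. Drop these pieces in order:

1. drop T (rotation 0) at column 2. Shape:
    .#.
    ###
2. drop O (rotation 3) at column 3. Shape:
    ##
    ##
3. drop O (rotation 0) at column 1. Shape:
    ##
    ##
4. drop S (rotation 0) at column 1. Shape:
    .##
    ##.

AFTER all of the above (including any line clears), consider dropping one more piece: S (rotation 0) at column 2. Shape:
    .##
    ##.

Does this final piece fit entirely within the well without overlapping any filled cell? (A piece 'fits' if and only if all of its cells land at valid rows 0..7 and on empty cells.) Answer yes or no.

Drop 1: T rot0 at col 2 lands with bottom-row=0; cleared 0 line(s) (total 0); column heights now [0 0 1 2 1], max=2
Drop 2: O rot3 at col 3 lands with bottom-row=2; cleared 0 line(s) (total 0); column heights now [0 0 1 4 4], max=4
Drop 3: O rot0 at col 1 lands with bottom-row=1; cleared 0 line(s) (total 0); column heights now [0 3 3 4 4], max=4
Drop 4: S rot0 at col 1 lands with bottom-row=3; cleared 0 line(s) (total 0); column heights now [0 4 5 5 4], max=5
Test piece S rot0 at col 2 (width 3): heights before test = [0 4 5 5 4]; fits = True

Answer: yes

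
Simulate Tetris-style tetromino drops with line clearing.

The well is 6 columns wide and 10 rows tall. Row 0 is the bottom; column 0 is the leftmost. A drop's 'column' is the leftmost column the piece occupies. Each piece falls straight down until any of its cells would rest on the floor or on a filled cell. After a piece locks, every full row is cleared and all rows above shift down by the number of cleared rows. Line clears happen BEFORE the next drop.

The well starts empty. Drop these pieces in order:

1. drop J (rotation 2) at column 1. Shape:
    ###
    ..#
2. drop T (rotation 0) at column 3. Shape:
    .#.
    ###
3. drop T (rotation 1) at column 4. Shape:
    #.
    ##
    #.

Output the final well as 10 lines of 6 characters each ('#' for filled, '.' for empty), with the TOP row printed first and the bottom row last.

Answer: ......
......
......
....#.
....##
....#.
....#.
...###
.###..
...#..

Derivation:
Drop 1: J rot2 at col 1 lands with bottom-row=0; cleared 0 line(s) (total 0); column heights now [0 2 2 2 0 0], max=2
Drop 2: T rot0 at col 3 lands with bottom-row=2; cleared 0 line(s) (total 0); column heights now [0 2 2 3 4 3], max=4
Drop 3: T rot1 at col 4 lands with bottom-row=4; cleared 0 line(s) (total 0); column heights now [0 2 2 3 7 6], max=7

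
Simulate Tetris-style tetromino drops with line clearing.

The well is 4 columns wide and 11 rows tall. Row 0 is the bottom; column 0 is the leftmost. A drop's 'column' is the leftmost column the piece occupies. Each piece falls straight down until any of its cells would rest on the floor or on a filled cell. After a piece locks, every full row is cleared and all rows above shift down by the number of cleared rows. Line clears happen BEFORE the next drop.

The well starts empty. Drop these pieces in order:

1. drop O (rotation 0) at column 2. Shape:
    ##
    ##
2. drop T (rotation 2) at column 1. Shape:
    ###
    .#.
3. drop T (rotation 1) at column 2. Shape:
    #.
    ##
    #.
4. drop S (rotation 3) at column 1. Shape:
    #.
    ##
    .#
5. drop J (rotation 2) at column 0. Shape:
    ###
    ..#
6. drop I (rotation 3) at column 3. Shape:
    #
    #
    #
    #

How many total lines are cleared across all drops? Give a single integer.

Drop 1: O rot0 at col 2 lands with bottom-row=0; cleared 0 line(s) (total 0); column heights now [0 0 2 2], max=2
Drop 2: T rot2 at col 1 lands with bottom-row=2; cleared 0 line(s) (total 0); column heights now [0 4 4 4], max=4
Drop 3: T rot1 at col 2 lands with bottom-row=4; cleared 0 line(s) (total 0); column heights now [0 4 7 6], max=7
Drop 4: S rot3 at col 1 lands with bottom-row=7; cleared 0 line(s) (total 0); column heights now [0 10 9 6], max=10
Drop 5: J rot2 at col 0 lands with bottom-row=9; cleared 0 line(s) (total 0); column heights now [11 11 11 6], max=11
Drop 6: I rot3 at col 3 lands with bottom-row=6; cleared 0 line(s) (total 0); column heights now [11 11 11 10], max=11

Answer: 0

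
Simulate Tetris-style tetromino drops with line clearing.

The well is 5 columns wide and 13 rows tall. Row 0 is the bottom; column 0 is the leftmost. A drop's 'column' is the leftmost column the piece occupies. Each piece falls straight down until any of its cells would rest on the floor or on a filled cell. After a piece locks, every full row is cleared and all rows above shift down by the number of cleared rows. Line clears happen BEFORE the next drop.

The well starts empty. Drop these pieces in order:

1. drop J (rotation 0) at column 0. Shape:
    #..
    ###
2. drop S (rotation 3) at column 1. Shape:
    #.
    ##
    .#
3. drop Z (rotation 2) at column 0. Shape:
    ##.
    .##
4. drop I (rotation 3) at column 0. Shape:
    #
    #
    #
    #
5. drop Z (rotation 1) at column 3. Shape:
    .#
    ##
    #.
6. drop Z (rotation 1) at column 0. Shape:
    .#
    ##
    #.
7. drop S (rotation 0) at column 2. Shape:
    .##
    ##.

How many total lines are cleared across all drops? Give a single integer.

Answer: 0

Derivation:
Drop 1: J rot0 at col 0 lands with bottom-row=0; cleared 0 line(s) (total 0); column heights now [2 1 1 0 0], max=2
Drop 2: S rot3 at col 1 lands with bottom-row=1; cleared 0 line(s) (total 0); column heights now [2 4 3 0 0], max=4
Drop 3: Z rot2 at col 0 lands with bottom-row=4; cleared 0 line(s) (total 0); column heights now [6 6 5 0 0], max=6
Drop 4: I rot3 at col 0 lands with bottom-row=6; cleared 0 line(s) (total 0); column heights now [10 6 5 0 0], max=10
Drop 5: Z rot1 at col 3 lands with bottom-row=0; cleared 0 line(s) (total 0); column heights now [10 6 5 2 3], max=10
Drop 6: Z rot1 at col 0 lands with bottom-row=10; cleared 0 line(s) (total 0); column heights now [12 13 5 2 3], max=13
Drop 7: S rot0 at col 2 lands with bottom-row=5; cleared 0 line(s) (total 0); column heights now [12 13 6 7 7], max=13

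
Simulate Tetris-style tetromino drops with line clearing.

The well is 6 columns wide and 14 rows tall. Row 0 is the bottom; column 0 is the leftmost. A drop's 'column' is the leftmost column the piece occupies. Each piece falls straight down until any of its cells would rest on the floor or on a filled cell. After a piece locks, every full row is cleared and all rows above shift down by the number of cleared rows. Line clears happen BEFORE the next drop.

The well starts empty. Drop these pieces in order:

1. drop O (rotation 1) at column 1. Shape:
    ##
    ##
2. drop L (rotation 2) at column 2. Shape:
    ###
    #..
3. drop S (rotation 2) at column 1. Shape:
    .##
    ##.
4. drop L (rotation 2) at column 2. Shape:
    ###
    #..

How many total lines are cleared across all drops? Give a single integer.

Answer: 0

Derivation:
Drop 1: O rot1 at col 1 lands with bottom-row=0; cleared 0 line(s) (total 0); column heights now [0 2 2 0 0 0], max=2
Drop 2: L rot2 at col 2 lands with bottom-row=2; cleared 0 line(s) (total 0); column heights now [0 2 4 4 4 0], max=4
Drop 3: S rot2 at col 1 lands with bottom-row=4; cleared 0 line(s) (total 0); column heights now [0 5 6 6 4 0], max=6
Drop 4: L rot2 at col 2 lands with bottom-row=6; cleared 0 line(s) (total 0); column heights now [0 5 8 8 8 0], max=8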